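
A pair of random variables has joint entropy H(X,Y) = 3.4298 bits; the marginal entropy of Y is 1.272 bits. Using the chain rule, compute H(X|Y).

Chain rule: H(X,Y) = H(X|Y) + H(Y)
H(X|Y) = H(X,Y) - H(Y) = 3.4298 - 1.272 = 2.1578 bits


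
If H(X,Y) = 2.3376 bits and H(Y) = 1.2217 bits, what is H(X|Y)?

Chain rule: H(X,Y) = H(X|Y) + H(Y)
H(X|Y) = H(X,Y) - H(Y) = 2.3376 - 1.2217 = 1.1159 bits


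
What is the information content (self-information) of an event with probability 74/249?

Information content I(x) = -log₂(p(x))
I = -log₂(74/249) = -log₂(0.2972)
I = 1.7505 bits


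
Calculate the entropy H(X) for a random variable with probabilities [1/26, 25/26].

H(X) = -Σ p(x) log₂ p(x)
  -1/26 × log₂(1/26) = 0.1808
  -25/26 × log₂(25/26) = 0.0544
H(X) = 0.2352 bits


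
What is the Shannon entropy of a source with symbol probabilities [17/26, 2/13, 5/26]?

H(X) = -Σ p(x) log₂ p(x)
  -17/26 × log₂(17/26) = 0.4008
  -2/13 × log₂(2/13) = 0.4155
  -5/26 × log₂(5/26) = 0.4574
H(X) = 1.2737 bits


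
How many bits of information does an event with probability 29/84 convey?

Information content I(x) = -log₂(p(x))
I = -log₂(29/84) = -log₂(0.3452)
I = 1.5343 bits


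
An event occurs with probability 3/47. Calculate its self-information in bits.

Information content I(x) = -log₂(p(x))
I = -log₂(3/47) = -log₂(0.0638)
I = 3.9696 bits


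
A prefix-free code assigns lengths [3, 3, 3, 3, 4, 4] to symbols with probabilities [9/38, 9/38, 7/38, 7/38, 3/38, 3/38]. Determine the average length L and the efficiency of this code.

Average length L = Σ p_i × l_i = 3.1579 bits
Entropy H = 2.4618 bits
Efficiency η = H/L × 100% = 77.96%


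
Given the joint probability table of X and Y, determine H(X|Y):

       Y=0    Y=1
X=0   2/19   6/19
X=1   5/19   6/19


H(X|Y) = Σ_y p(y) H(X|Y=y)
  p(Y=0) = 7/19, H(X|Y=0) = 0.8631
  p(Y=1) = 12/19, H(X|Y=1) = 1.0000
H(X|Y) = 0.3684×0.8631 + 0.6316×1.0000 = 0.9496 bits


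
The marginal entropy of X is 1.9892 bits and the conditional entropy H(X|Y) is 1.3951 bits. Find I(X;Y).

I(X;Y) = H(X) - H(X|Y)
I(X;Y) = 1.9892 - 1.3951 = 0.5941 bits


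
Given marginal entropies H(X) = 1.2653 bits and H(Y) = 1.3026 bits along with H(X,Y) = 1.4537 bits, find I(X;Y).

I(X;Y) = H(X) + H(Y) - H(X,Y)
I(X;Y) = 1.2653 + 1.3026 - 1.4537 = 1.1142 bits


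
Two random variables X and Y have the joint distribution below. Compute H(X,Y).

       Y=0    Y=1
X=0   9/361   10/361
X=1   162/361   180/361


H(X,Y) = -Σ p(x,y) log₂ p(x,y)
  p(0,0)=9/361: -0.0249 × log₂(0.0249) = 0.1328
  p(0,1)=10/361: -0.0277 × log₂(0.0277) = 0.1433
  p(1,0)=162/361: -0.4488 × log₂(0.4488) = 0.5188
  p(1,1)=180/361: -0.4986 × log₂(0.4986) = 0.5006
H(X,Y) = 1.2955 bits


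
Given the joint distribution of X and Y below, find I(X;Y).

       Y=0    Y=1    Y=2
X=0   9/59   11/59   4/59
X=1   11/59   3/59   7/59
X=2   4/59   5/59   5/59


H(X) = 1.5508, H(Y) = 1.5649, H(X,Y) = 3.0307
I(X;Y) = H(X) + H(Y) - H(X,Y) = 0.0849 bits


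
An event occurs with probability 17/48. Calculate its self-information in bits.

Information content I(x) = -log₂(p(x))
I = -log₂(17/48) = -log₂(0.3542)
I = 1.4975 bits


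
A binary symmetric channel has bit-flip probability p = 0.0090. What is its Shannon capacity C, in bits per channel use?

For BSC with error probability p:
C = 1 - H(p) where H(p) is binary entropy
H(0.0090) = -0.0090 × log₂(0.0090) - 0.9910 × log₂(0.9910)
H(p) = 0.0741
C = 1 - 0.0741 = 0.9259 bits/use


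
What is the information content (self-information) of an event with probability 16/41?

Information content I(x) = -log₂(p(x))
I = -log₂(16/41) = -log₂(0.3902)
I = 1.3576 bits


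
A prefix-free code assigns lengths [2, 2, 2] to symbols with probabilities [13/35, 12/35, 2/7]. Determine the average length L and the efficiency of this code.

Average length L = Σ p_i × l_i = 2.0000 bits
Entropy H = 1.5766 bits
Efficiency η = H/L × 100% = 78.83%


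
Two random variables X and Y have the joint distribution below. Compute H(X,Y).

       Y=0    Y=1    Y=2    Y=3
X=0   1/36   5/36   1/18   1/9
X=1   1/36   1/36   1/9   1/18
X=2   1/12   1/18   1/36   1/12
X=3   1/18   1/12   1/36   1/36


H(X,Y) = -Σ p(x,y) log₂ p(x,y)
  p(0,0)=1/36: -0.0278 × log₂(0.0278) = 0.1436
  p(0,1)=5/36: -0.1389 × log₂(0.1389) = 0.3956
  p(0,2)=1/18: -0.0556 × log₂(0.0556) = 0.2317
  p(0,3)=1/9: -0.1111 × log₂(0.1111) = 0.3522
  p(1,0)=1/36: -0.0278 × log₂(0.0278) = 0.1436
  p(1,1)=1/36: -0.0278 × log₂(0.0278) = 0.1436
  p(1,2)=1/9: -0.1111 × log₂(0.1111) = 0.3522
  p(1,3)=1/18: -0.0556 × log₂(0.0556) = 0.2317
  p(2,0)=1/12: -0.0833 × log₂(0.0833) = 0.2987
  p(2,1)=1/18: -0.0556 × log₂(0.0556) = 0.2317
  p(2,2)=1/36: -0.0278 × log₂(0.0278) = 0.1436
  p(2,3)=1/12: -0.0833 × log₂(0.0833) = 0.2987
  p(3,0)=1/18: -0.0556 × log₂(0.0556) = 0.2317
  p(3,1)=1/12: -0.0833 × log₂(0.0833) = 0.2987
  p(3,2)=1/36: -0.0278 × log₂(0.0278) = 0.1436
  p(3,3)=1/36: -0.0278 × log₂(0.0278) = 0.1436
H(X,Y) = 3.7845 bits


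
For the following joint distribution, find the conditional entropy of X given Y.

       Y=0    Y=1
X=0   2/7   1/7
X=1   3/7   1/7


H(X|Y) = Σ_y p(y) H(X|Y=y)
  p(Y=0) = 5/7, H(X|Y=0) = 0.9710
  p(Y=1) = 2/7, H(X|Y=1) = 1.0000
H(X|Y) = 0.7143×0.9710 + 0.2857×1.0000 = 0.9793 bits


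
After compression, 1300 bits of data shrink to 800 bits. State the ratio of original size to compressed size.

Compression ratio = Original / Compressed
= 1300 / 800 = 1.62:1


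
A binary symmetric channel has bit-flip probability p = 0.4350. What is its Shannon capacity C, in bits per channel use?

For BSC with error probability p:
C = 1 - H(p) where H(p) is binary entropy
H(0.4350) = -0.4350 × log₂(0.4350) - 0.5650 × log₂(0.5650)
H(p) = 0.9878
C = 1 - 0.9878 = 0.0122 bits/use


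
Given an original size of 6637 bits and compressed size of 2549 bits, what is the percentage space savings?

Space savings = (1 - Compressed/Original) × 100%
= (1 - 2549/6637) × 100%
= 61.59%


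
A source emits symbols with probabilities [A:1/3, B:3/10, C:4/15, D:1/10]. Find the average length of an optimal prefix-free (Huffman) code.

Huffman tree construction:
Combine smallest probabilities repeatedly
Resulting codes:
  A: 11 (length 2)
  B: 10 (length 2)
  C: 01 (length 2)
  D: 00 (length 2)
Average length = Σ p(s) × length(s) = 2.0000 bits


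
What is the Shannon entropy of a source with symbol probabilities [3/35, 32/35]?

H(X) = -Σ p(x) log₂ p(x)
  -3/35 × log₂(3/35) = 0.3038
  -32/35 × log₂(32/35) = 0.1182
H(X) = 0.4220 bits


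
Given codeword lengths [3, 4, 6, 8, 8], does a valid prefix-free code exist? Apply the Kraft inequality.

Kraft inequality: Σ 2^(-l_i) ≤ 1 for prefix-free code
Calculating: 2^(-3) + 2^(-4) + 2^(-6) + 2^(-8) + 2^(-8)
= 0.125 + 0.0625 + 0.015625 + 0.00390625 + 0.00390625
= 0.2109
Since 0.2109 ≤ 1, prefix-free code exists


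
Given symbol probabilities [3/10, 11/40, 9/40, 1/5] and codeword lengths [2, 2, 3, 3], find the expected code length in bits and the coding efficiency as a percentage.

Average length L = Σ p_i × l_i = 2.4250 bits
Entropy H = 1.9819 bits
Efficiency η = H/L × 100% = 81.73%


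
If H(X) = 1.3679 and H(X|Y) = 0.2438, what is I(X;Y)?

I(X;Y) = H(X) - H(X|Y)
I(X;Y) = 1.3679 - 0.2438 = 1.1241 bits


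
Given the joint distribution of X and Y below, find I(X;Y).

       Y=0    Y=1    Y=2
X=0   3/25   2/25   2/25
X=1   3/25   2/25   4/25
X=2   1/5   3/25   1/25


H(X) = 1.5755, H(Y) = 1.5496, H(X,Y) = 3.0489
I(X;Y) = H(X) + H(Y) - H(X,Y) = 0.0762 bits


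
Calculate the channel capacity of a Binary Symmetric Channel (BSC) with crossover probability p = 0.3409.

For BSC with error probability p:
C = 1 - H(p) where H(p) is binary entropy
H(0.3409) = -0.3409 × log₂(0.3409) - 0.6591 × log₂(0.6591)
H(p) = 0.9257
C = 1 - 0.9257 = 0.0743 bits/use


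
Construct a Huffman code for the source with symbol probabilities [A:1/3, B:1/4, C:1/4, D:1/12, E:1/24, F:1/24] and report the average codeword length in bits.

Huffman tree construction:
Combine smallest probabilities repeatedly
Resulting codes:
  A: 11 (length 2)
  B: 01 (length 2)
  C: 10 (length 2)
  D: 000 (length 3)
  E: 0010 (length 4)
  F: 0011 (length 4)
Average length = Σ p(s) × length(s) = 2.2500 bits


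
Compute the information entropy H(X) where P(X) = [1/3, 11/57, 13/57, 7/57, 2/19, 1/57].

H(X) = -Σ p(x) log₂ p(x)
  -1/3 × log₂(1/3) = 0.5283
  -11/57 × log₂(11/57) = 0.4580
  -13/57 × log₂(13/57) = 0.4863
  -7/57 × log₂(7/57) = 0.3716
  -2/19 × log₂(2/19) = 0.3419
  -1/57 × log₂(1/57) = 0.1023
H(X) = 2.2885 bits


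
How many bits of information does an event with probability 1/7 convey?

Information content I(x) = -log₂(p(x))
I = -log₂(1/7) = -log₂(0.1429)
I = 2.8074 bits


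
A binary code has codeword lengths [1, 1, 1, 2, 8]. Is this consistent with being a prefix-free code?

Kraft inequality: Σ 2^(-l_i) ≤ 1 for prefix-free code
Calculating: 2^(-1) + 2^(-1) + 2^(-1) + 2^(-2) + 2^(-8)
= 0.5 + 0.5 + 0.5 + 0.25 + 0.00390625
= 1.7539
Since 1.7539 > 1, prefix-free code does not exist


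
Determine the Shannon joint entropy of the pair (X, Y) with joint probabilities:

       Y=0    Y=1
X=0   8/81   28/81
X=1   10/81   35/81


H(X,Y) = -Σ p(x,y) log₂ p(x,y)
  p(0,0)=8/81: -0.0988 × log₂(0.0988) = 0.3299
  p(0,1)=28/81: -0.3457 × log₂(0.3457) = 0.5298
  p(1,0)=10/81: -0.1235 × log₂(0.1235) = 0.3726
  p(1,1)=35/81: -0.4321 × log₂(0.4321) = 0.5231
H(X,Y) = 1.7553 bits


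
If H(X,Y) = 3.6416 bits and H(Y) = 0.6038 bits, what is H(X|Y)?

Chain rule: H(X,Y) = H(X|Y) + H(Y)
H(X|Y) = H(X,Y) - H(Y) = 3.6416 - 0.6038 = 3.0378 bits


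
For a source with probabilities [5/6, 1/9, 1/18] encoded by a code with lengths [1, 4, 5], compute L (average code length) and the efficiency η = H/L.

Average length L = Σ p_i × l_i = 1.5556 bits
Entropy H = 0.8031 bits
Efficiency η = H/L × 100% = 51.63%


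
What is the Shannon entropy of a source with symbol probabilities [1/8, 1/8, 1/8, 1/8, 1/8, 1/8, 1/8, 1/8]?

H(X) = -Σ p(x) log₂ p(x)
  -1/8 × log₂(1/8) = 0.3750
  -1/8 × log₂(1/8) = 0.3750
  -1/8 × log₂(1/8) = 0.3750
  -1/8 × log₂(1/8) = 0.3750
  -1/8 × log₂(1/8) = 0.3750
  -1/8 × log₂(1/8) = 0.3750
  -1/8 × log₂(1/8) = 0.3750
  -1/8 × log₂(1/8) = 0.3750
H(X) = 3.0000 bits


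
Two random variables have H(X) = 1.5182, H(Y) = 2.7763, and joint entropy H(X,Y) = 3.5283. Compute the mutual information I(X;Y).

I(X;Y) = H(X) + H(Y) - H(X,Y)
I(X;Y) = 1.5182 + 2.7763 - 3.5283 = 0.7662 bits


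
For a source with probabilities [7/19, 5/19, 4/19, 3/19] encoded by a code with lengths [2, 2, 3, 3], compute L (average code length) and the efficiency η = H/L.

Average length L = Σ p_i × l_i = 2.3684 bits
Entropy H = 1.9313 bits
Efficiency η = H/L × 100% = 81.54%


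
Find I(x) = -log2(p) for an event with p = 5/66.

Information content I(x) = -log₂(p(x))
I = -log₂(5/66) = -log₂(0.0758)
I = 3.7225 bits


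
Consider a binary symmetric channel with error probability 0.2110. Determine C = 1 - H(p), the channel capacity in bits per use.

For BSC with error probability p:
C = 1 - H(p) where H(p) is binary entropy
H(0.2110) = -0.2110 × log₂(0.2110) - 0.7890 × log₂(0.7890)
H(p) = 0.7434
C = 1 - 0.7434 = 0.2566 bits/use


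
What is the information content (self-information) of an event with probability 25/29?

Information content I(x) = -log₂(p(x))
I = -log₂(25/29) = -log₂(0.8621)
I = 0.2141 bits


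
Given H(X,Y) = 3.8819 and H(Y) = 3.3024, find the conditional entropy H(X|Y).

Chain rule: H(X,Y) = H(X|Y) + H(Y)
H(X|Y) = H(X,Y) - H(Y) = 3.8819 - 3.3024 = 0.5795 bits


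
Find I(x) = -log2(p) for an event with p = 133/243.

Information content I(x) = -log₂(p(x))
I = -log₂(133/243) = -log₂(0.5473)
I = 0.8695 bits


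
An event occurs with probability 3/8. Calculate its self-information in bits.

Information content I(x) = -log₂(p(x))
I = -log₂(3/8) = -log₂(0.3750)
I = 1.4150 bits


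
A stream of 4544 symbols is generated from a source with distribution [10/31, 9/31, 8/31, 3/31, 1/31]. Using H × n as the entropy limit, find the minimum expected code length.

Entropy H = 2.0347 bits/symbol
Minimum bits = H × n = 2.0347 × 4544
= 9245.81 bits


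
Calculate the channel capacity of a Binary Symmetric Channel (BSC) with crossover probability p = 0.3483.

For BSC with error probability p:
C = 1 - H(p) where H(p) is binary entropy
H(0.3483) = -0.3483 × log₂(0.3483) - 0.6517 × log₂(0.6517)
H(p) = 0.9325
C = 1 - 0.9325 = 0.0675 bits/use


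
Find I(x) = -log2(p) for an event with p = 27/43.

Information content I(x) = -log₂(p(x))
I = -log₂(27/43) = -log₂(0.6279)
I = 0.6714 bits


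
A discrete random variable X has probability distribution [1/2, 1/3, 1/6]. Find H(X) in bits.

H(X) = -Σ p(x) log₂ p(x)
  -1/2 × log₂(1/2) = 0.5000
  -1/3 × log₂(1/3) = 0.5283
  -1/6 × log₂(1/6) = 0.4308
H(X) = 1.4591 bits


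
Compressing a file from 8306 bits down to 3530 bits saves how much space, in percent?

Space savings = (1 - Compressed/Original) × 100%
= (1 - 3530/8306) × 100%
= 57.50%


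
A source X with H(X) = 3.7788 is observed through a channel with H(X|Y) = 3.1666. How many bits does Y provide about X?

I(X;Y) = H(X) - H(X|Y)
I(X;Y) = 3.7788 - 3.1666 = 0.6122 bits


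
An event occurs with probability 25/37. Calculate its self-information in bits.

Information content I(x) = -log₂(p(x))
I = -log₂(25/37) = -log₂(0.6757)
I = 0.5656 bits


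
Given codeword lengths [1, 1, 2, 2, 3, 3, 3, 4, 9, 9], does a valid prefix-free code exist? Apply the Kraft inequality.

Kraft inequality: Σ 2^(-l_i) ≤ 1 for prefix-free code
Calculating: 2^(-1) + 2^(-1) + 2^(-2) + 2^(-2) + 2^(-3) + 2^(-3) + 2^(-3) + 2^(-4) + 2^(-9) + 2^(-9)
= 0.5 + 0.5 + 0.25 + 0.25 + 0.125 + 0.125 + 0.125 + 0.0625 + 0.001953125 + 0.001953125
= 1.9414
Since 1.9414 > 1, prefix-free code does not exist


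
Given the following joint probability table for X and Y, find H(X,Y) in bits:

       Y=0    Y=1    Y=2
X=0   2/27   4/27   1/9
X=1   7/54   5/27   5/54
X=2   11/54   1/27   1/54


H(X,Y) = -Σ p(x,y) log₂ p(x,y)
  p(0,0)=2/27: -0.0741 × log₂(0.0741) = 0.2781
  p(0,1)=4/27: -0.1481 × log₂(0.1481) = 0.4081
  p(0,2)=1/9: -0.1111 × log₂(0.1111) = 0.3522
  p(1,0)=7/54: -0.1296 × log₂(0.1296) = 0.3821
  p(1,1)=5/27: -0.1852 × log₂(0.1852) = 0.4505
  p(1,2)=5/54: -0.0926 × log₂(0.0926) = 0.3179
  p(2,0)=11/54: -0.2037 × log₂(0.2037) = 0.4676
  p(2,1)=1/27: -0.0370 × log₂(0.0370) = 0.1761
  p(2,2)=1/54: -0.0185 × log₂(0.0185) = 0.1066
H(X,Y) = 2.9393 bits


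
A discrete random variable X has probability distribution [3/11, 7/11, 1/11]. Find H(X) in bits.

H(X) = -Σ p(x) log₂ p(x)
  -3/11 × log₂(3/11) = 0.5112
  -7/11 × log₂(7/11) = 0.4150
  -1/11 × log₂(1/11) = 0.3145
H(X) = 1.2407 bits


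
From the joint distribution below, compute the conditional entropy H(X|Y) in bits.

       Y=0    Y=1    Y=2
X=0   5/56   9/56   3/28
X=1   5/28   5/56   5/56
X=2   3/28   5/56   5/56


H(X|Y) = Σ_y p(y) H(X|Y=y)
  p(Y=0) = 3/8, H(X|Y=0) = 1.5190
  p(Y=1) = 19/56, H(X|Y=1) = 1.5243
  p(Y=2) = 2/7, H(X|Y=2) = 1.5794
H(X|Y) = 0.3750×1.5190 + 0.3393×1.5243 + 0.2857×1.5794 = 1.5381 bits


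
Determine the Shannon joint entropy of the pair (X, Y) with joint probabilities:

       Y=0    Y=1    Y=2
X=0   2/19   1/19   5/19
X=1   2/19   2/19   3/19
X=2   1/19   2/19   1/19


H(X,Y) = -Σ p(x,y) log₂ p(x,y)
  p(0,0)=2/19: -0.1053 × log₂(0.1053) = 0.3419
  p(0,1)=1/19: -0.0526 × log₂(0.0526) = 0.2236
  p(0,2)=5/19: -0.2632 × log₂(0.2632) = 0.5068
  p(1,0)=2/19: -0.1053 × log₂(0.1053) = 0.3419
  p(1,1)=2/19: -0.1053 × log₂(0.1053) = 0.3419
  p(1,2)=3/19: -0.1579 × log₂(0.1579) = 0.4205
  p(2,0)=1/19: -0.0526 × log₂(0.0526) = 0.2236
  p(2,1)=2/19: -0.1053 × log₂(0.1053) = 0.3419
  p(2,2)=1/19: -0.0526 × log₂(0.0526) = 0.2236
H(X,Y) = 2.9656 bits


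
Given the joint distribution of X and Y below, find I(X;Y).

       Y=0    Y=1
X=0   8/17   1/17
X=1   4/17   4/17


H(X) = 0.9975, H(Y) = 0.8740, H(X,Y) = 1.7345
I(X;Y) = H(X) + H(Y) - H(X,Y) = 0.1370 bits


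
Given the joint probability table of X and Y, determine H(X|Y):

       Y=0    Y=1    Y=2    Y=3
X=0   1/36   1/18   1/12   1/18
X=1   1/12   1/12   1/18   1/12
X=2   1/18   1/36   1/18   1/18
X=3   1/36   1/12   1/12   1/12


H(X|Y) = Σ_y p(y) H(X|Y=y)
  p(Y=0) = 7/36, H(X|Y=0) = 1.8424
  p(Y=1) = 1/4, H(X|Y=1) = 1.8911
  p(Y=2) = 5/18, H(X|Y=2) = 1.9710
  p(Y=3) = 5/18, H(X|Y=3) = 1.9710
H(X|Y) = 0.1944×1.8424 + 0.2500×1.8911 + 0.2778×1.9710 + 0.2778×1.9710 = 1.9260 bits


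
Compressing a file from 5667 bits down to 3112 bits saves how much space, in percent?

Space savings = (1 - Compressed/Original) × 100%
= (1 - 3112/5667) × 100%
= 45.09%


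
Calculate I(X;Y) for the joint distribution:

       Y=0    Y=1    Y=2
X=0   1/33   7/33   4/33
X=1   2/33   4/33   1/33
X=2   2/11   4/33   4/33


H(X) = 1.5300, H(Y) = 1.5395, H(X,Y) = 2.9486
I(X;Y) = H(X) + H(Y) - H(X,Y) = 0.1209 bits


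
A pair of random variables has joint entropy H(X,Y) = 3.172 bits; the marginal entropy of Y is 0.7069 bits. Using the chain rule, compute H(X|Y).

Chain rule: H(X,Y) = H(X|Y) + H(Y)
H(X|Y) = H(X,Y) - H(Y) = 3.172 - 0.7069 = 2.4651 bits


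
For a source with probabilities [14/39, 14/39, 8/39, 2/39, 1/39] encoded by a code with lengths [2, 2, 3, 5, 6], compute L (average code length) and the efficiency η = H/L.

Average length L = Σ p_i × l_i = 2.4615 bits
Entropy H = 1.8852 bits
Efficiency η = H/L × 100% = 76.59%


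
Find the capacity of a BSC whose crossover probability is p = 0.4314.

For BSC with error probability p:
C = 1 - H(p) where H(p) is binary entropy
H(0.4314) = -0.4314 × log₂(0.4314) - 0.5686 × log₂(0.5686)
H(p) = 0.9864
C = 1 - 0.9864 = 0.0136 bits/use


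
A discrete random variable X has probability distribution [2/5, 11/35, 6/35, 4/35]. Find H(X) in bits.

H(X) = -Σ p(x) log₂ p(x)
  -2/5 × log₂(2/5) = 0.5288
  -11/35 × log₂(11/35) = 0.5248
  -6/35 × log₂(6/35) = 0.4362
  -4/35 × log₂(4/35) = 0.3576
H(X) = 1.8474 bits


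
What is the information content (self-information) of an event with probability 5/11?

Information content I(x) = -log₂(p(x))
I = -log₂(5/11) = -log₂(0.4545)
I = 1.1375 bits


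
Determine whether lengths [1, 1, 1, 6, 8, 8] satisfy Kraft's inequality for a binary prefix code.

Kraft inequality: Σ 2^(-l_i) ≤ 1 for prefix-free code
Calculating: 2^(-1) + 2^(-1) + 2^(-1) + 2^(-6) + 2^(-8) + 2^(-8)
= 0.5 + 0.5 + 0.5 + 0.015625 + 0.00390625 + 0.00390625
= 1.5234
Since 1.5234 > 1, prefix-free code does not exist


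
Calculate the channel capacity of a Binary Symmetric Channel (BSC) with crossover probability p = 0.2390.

For BSC with error probability p:
C = 1 - H(p) where H(p) is binary entropy
H(0.2390) = -0.2390 × log₂(0.2390) - 0.7610 × log₂(0.7610)
H(p) = 0.7934
C = 1 - 0.7934 = 0.2066 bits/use


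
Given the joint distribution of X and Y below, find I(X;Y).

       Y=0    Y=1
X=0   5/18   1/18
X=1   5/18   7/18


H(X) = 0.9183, H(Y) = 0.9911, H(X,Y) = 1.7882
I(X;Y) = H(X) + H(Y) - H(X,Y) = 0.1212 bits


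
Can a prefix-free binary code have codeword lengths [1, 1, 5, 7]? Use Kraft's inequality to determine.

Kraft inequality: Σ 2^(-l_i) ≤ 1 for prefix-free code
Calculating: 2^(-1) + 2^(-1) + 2^(-5) + 2^(-7)
= 0.5 + 0.5 + 0.03125 + 0.0078125
= 1.0391
Since 1.0391 > 1, prefix-free code does not exist


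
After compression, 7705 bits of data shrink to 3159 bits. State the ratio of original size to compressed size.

Compression ratio = Original / Compressed
= 7705 / 3159 = 2.44:1


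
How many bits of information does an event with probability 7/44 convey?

Information content I(x) = -log₂(p(x))
I = -log₂(7/44) = -log₂(0.1591)
I = 2.6521 bits


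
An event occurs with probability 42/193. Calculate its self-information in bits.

Information content I(x) = -log₂(p(x))
I = -log₂(42/193) = -log₂(0.2176)
I = 2.2001 bits


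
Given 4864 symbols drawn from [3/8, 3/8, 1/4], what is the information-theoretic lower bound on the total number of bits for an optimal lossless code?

Entropy H = 1.5613 bits/symbol
Minimum bits = H × n = 1.5613 × 4864
= 7594.06 bits


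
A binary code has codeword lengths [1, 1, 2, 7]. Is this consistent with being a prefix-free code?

Kraft inequality: Σ 2^(-l_i) ≤ 1 for prefix-free code
Calculating: 2^(-1) + 2^(-1) + 2^(-2) + 2^(-7)
= 0.5 + 0.5 + 0.25 + 0.0078125
= 1.2578
Since 1.2578 > 1, prefix-free code does not exist


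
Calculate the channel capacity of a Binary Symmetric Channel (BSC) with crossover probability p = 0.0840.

For BSC with error probability p:
C = 1 - H(p) where H(p) is binary entropy
H(0.0840) = -0.0840 × log₂(0.0840) - 0.9160 × log₂(0.9160)
H(p) = 0.4161
C = 1 - 0.4161 = 0.5839 bits/use


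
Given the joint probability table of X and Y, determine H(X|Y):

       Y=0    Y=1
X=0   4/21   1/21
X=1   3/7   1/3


H(X|Y) = Σ_y p(y) H(X|Y=y)
  p(Y=0) = 13/21, H(X|Y=0) = 0.8905
  p(Y=1) = 8/21, H(X|Y=1) = 0.5436
H(X|Y) = 0.6190×0.8905 + 0.3810×0.5436 = 0.7583 bits


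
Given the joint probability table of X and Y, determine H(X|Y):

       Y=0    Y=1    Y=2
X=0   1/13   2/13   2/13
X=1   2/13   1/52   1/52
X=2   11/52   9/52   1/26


H(X|Y) = Σ_y p(y) H(X|Y=y)
  p(Y=0) = 23/52, H(X|Y=0) = 1.4777
  p(Y=1) = 9/26, H(X|Y=1) = 1.2516
  p(Y=2) = 11/52, H(X|Y=2) = 1.0958
H(X|Y) = 0.4423×1.4777 + 0.3462×1.2516 + 0.2115×1.0958 = 1.3187 bits


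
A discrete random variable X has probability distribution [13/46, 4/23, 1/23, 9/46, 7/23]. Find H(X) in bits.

H(X) = -Σ p(x) log₂ p(x)
  -13/46 × log₂(13/46) = 0.5152
  -4/23 × log₂(4/23) = 0.4389
  -1/23 × log₂(1/23) = 0.1967
  -9/46 × log₂(9/46) = 0.4605
  -7/23 × log₂(7/23) = 0.5223
H(X) = 2.1336 bits


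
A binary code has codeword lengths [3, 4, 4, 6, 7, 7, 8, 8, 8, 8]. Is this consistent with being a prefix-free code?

Kraft inequality: Σ 2^(-l_i) ≤ 1 for prefix-free code
Calculating: 2^(-3) + 2^(-4) + 2^(-4) + 2^(-6) + 2^(-7) + 2^(-7) + 2^(-8) + 2^(-8) + 2^(-8) + 2^(-8)
= 0.125 + 0.0625 + 0.0625 + 0.015625 + 0.0078125 + 0.0078125 + 0.00390625 + 0.00390625 + 0.00390625 + 0.00390625
= 0.2969
Since 0.2969 ≤ 1, prefix-free code exists


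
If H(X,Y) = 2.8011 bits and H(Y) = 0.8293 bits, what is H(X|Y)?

Chain rule: H(X,Y) = H(X|Y) + H(Y)
H(X|Y) = H(X,Y) - H(Y) = 2.8011 - 0.8293 = 1.9718 bits


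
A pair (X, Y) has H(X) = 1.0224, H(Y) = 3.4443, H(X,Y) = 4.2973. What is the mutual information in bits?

I(X;Y) = H(X) + H(Y) - H(X,Y)
I(X;Y) = 1.0224 + 3.4443 - 4.2973 = 0.1694 bits


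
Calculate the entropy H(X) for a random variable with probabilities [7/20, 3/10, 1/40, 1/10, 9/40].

H(X) = -Σ p(x) log₂ p(x)
  -7/20 × log₂(7/20) = 0.5301
  -3/10 × log₂(3/10) = 0.5211
  -1/40 × log₂(1/40) = 0.1330
  -1/10 × log₂(1/10) = 0.3322
  -9/40 × log₂(9/40) = 0.4842
H(X) = 2.0006 bits


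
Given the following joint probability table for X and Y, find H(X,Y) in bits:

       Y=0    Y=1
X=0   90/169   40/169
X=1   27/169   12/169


H(X,Y) = -Σ p(x,y) log₂ p(x,y)
  p(0,0)=90/169: -0.5325 × log₂(0.5325) = 0.4841
  p(0,1)=40/169: -0.2367 × log₂(0.2367) = 0.4921
  p(1,0)=27/169: -0.1598 × log₂(0.1598) = 0.4227
  p(1,1)=12/169: -0.0710 × log₂(0.0710) = 0.2710
H(X,Y) = 1.6698 bits


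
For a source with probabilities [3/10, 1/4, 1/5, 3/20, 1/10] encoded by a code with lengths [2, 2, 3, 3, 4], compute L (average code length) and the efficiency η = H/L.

Average length L = Σ p_i × l_i = 2.5500 bits
Entropy H = 2.2282 bits
Efficiency η = H/L × 100% = 87.38%


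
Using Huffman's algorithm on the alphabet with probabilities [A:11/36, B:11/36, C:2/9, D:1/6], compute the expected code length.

Huffman tree construction:
Combine smallest probabilities repeatedly
Resulting codes:
  A: 10 (length 2)
  B: 11 (length 2)
  C: 01 (length 2)
  D: 00 (length 2)
Average length = Σ p(s) × length(s) = 2.0000 bits


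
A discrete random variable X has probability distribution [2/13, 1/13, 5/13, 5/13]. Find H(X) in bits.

H(X) = -Σ p(x) log₂ p(x)
  -2/13 × log₂(2/13) = 0.4155
  -1/13 × log₂(1/13) = 0.2846
  -5/13 × log₂(5/13) = 0.5302
  -5/13 × log₂(5/13) = 0.5302
H(X) = 1.7605 bits


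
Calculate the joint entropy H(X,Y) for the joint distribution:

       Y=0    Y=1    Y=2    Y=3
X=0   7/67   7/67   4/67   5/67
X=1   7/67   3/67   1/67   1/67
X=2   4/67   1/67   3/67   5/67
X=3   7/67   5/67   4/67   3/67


H(X,Y) = -Σ p(x,y) log₂ p(x,y)
  p(0,0)=7/67: -0.1045 × log₂(0.1045) = 0.3405
  p(0,1)=7/67: -0.1045 × log₂(0.1045) = 0.3405
  p(0,2)=4/67: -0.0597 × log₂(0.0597) = 0.2428
  p(0,3)=5/67: -0.0746 × log₂(0.0746) = 0.2794
  p(1,0)=7/67: -0.1045 × log₂(0.1045) = 0.3405
  p(1,1)=3/67: -0.0448 × log₂(0.0448) = 0.2006
  p(1,2)=1/67: -0.0149 × log₂(0.0149) = 0.0905
  p(1,3)=1/67: -0.0149 × log₂(0.0149) = 0.0905
  p(2,0)=4/67: -0.0597 × log₂(0.0597) = 0.2428
  p(2,1)=1/67: -0.0149 × log₂(0.0149) = 0.0905
  p(2,2)=3/67: -0.0448 × log₂(0.0448) = 0.2006
  p(2,3)=5/67: -0.0746 × log₂(0.0746) = 0.2794
  p(3,0)=7/67: -0.1045 × log₂(0.1045) = 0.3405
  p(3,1)=5/67: -0.0746 × log₂(0.0746) = 0.2794
  p(3,2)=4/67: -0.0597 × log₂(0.0597) = 0.2428
  p(3,3)=3/67: -0.0448 × log₂(0.0448) = 0.2006
H(X,Y) = 3.8019 bits


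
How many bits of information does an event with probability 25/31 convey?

Information content I(x) = -log₂(p(x))
I = -log₂(25/31) = -log₂(0.8065)
I = 0.3103 bits


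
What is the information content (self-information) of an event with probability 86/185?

Information content I(x) = -log₂(p(x))
I = -log₂(86/185) = -log₂(0.4649)
I = 1.1051 bits


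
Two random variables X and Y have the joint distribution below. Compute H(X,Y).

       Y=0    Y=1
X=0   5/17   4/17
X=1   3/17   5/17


H(X,Y) = -Σ p(x,y) log₂ p(x,y)
  p(0,0)=5/17: -0.2941 × log₂(0.2941) = 0.5193
  p(0,1)=4/17: -0.2353 × log₂(0.2353) = 0.4912
  p(1,0)=3/17: -0.1765 × log₂(0.1765) = 0.4416
  p(1,1)=5/17: -0.2941 × log₂(0.2941) = 0.5193
H(X,Y) = 1.9713 bits


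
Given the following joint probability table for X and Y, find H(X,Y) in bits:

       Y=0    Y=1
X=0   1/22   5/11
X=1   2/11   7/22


H(X,Y) = -Σ p(x,y) log₂ p(x,y)
  p(0,0)=1/22: -0.0455 × log₂(0.0455) = 0.2027
  p(0,1)=5/11: -0.4545 × log₂(0.4545) = 0.5170
  p(1,0)=2/11: -0.1818 × log₂(0.1818) = 0.4472
  p(1,1)=7/22: -0.3182 × log₂(0.3182) = 0.5257
H(X,Y) = 1.6926 bits


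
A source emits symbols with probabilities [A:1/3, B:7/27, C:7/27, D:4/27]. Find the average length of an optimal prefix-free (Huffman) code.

Huffman tree construction:
Combine smallest probabilities repeatedly
Resulting codes:
  A: 11 (length 2)
  B: 01 (length 2)
  C: 10 (length 2)
  D: 00 (length 2)
Average length = Σ p(s) × length(s) = 2.0000 bits


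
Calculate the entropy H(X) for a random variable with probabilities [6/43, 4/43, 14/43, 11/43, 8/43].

H(X) = -Σ p(x) log₂ p(x)
  -6/43 × log₂(6/43) = 0.3965
  -4/43 × log₂(4/43) = 0.3187
  -14/43 × log₂(14/43) = 0.5271
  -11/43 × log₂(11/43) = 0.5031
  -8/43 × log₂(8/43) = 0.4514
H(X) = 2.1968 bits


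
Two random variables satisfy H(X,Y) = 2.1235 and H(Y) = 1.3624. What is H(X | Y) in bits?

Chain rule: H(X,Y) = H(X|Y) + H(Y)
H(X|Y) = H(X,Y) - H(Y) = 2.1235 - 1.3624 = 0.7611 bits


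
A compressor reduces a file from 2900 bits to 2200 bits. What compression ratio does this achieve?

Compression ratio = Original / Compressed
= 2900 / 2200 = 1.32:1


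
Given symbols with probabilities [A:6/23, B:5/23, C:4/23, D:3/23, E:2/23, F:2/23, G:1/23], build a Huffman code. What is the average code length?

Huffman tree construction:
Combine smallest probabilities repeatedly
Resulting codes:
  A: 10 (length 2)
  B: 00 (length 2)
  C: 111 (length 3)
  D: 011 (length 3)
  E: 1101 (length 4)
  F: 010 (length 3)
  G: 1100 (length 4)
Average length = Σ p(s) × length(s) = 2.6522 bits


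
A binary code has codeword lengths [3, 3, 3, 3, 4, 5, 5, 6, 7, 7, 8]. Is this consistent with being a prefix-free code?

Kraft inequality: Σ 2^(-l_i) ≤ 1 for prefix-free code
Calculating: 2^(-3) + 2^(-3) + 2^(-3) + 2^(-3) + 2^(-4) + 2^(-5) + 2^(-5) + 2^(-6) + 2^(-7) + 2^(-7) + 2^(-8)
= 0.125 + 0.125 + 0.125 + 0.125 + 0.0625 + 0.03125 + 0.03125 + 0.015625 + 0.0078125 + 0.0078125 + 0.00390625
= 0.6602
Since 0.6602 ≤ 1, prefix-free code exists


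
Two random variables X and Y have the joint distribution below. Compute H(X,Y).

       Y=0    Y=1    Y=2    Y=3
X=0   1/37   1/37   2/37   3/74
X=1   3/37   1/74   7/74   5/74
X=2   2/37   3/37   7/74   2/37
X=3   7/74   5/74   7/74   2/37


H(X,Y) = -Σ p(x,y) log₂ p(x,y)
  p(0,0)=1/37: -0.0270 × log₂(0.0270) = 0.1408
  p(0,1)=1/37: -0.0270 × log₂(0.0270) = 0.1408
  p(0,2)=2/37: -0.0541 × log₂(0.0541) = 0.2275
  p(0,3)=3/74: -0.0405 × log₂(0.0405) = 0.1875
  p(1,0)=3/37: -0.0811 × log₂(0.0811) = 0.2939
  p(1,1)=1/74: -0.0135 × log₂(0.0135) = 0.0839
  p(1,2)=7/74: -0.0946 × log₂(0.0946) = 0.3218
  p(1,3)=5/74: -0.0676 × log₂(0.0676) = 0.2627
  p(2,0)=2/37: -0.0541 × log₂(0.0541) = 0.2275
  p(2,1)=3/37: -0.0811 × log₂(0.0811) = 0.2939
  p(2,2)=7/74: -0.0946 × log₂(0.0946) = 0.3218
  p(2,3)=2/37: -0.0541 × log₂(0.0541) = 0.2275
  p(3,0)=7/74: -0.0946 × log₂(0.0946) = 0.3218
  p(3,1)=5/74: -0.0676 × log₂(0.0676) = 0.2627
  p(3,2)=7/74: -0.0946 × log₂(0.0946) = 0.3218
  p(3,3)=2/37: -0.0541 × log₂(0.0541) = 0.2275
H(X,Y) = 3.8635 bits


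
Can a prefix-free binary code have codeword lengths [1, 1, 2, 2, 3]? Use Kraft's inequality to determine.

Kraft inequality: Σ 2^(-l_i) ≤ 1 for prefix-free code
Calculating: 2^(-1) + 2^(-1) + 2^(-2) + 2^(-2) + 2^(-3)
= 0.5 + 0.5 + 0.25 + 0.25 + 0.125
= 1.6250
Since 1.6250 > 1, prefix-free code does not exist


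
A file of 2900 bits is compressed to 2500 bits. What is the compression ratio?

Compression ratio = Original / Compressed
= 2900 / 2500 = 1.16:1


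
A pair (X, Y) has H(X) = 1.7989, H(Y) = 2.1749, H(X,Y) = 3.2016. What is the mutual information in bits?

I(X;Y) = H(X) + H(Y) - H(X,Y)
I(X;Y) = 1.7989 + 2.1749 - 3.2016 = 0.7722 bits


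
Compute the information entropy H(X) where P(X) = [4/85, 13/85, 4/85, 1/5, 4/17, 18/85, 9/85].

H(X) = -Σ p(x) log₂ p(x)
  -4/85 × log₂(4/85) = 0.2075
  -13/85 × log₂(13/85) = 0.4143
  -4/85 × log₂(4/85) = 0.2075
  -1/5 × log₂(1/5) = 0.4644
  -4/17 × log₂(4/17) = 0.4912
  -18/85 × log₂(18/85) = 0.4742
  -9/85 × log₂(9/85) = 0.3430
H(X) = 2.6021 bits


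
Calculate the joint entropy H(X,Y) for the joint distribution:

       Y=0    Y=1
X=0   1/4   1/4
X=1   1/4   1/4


H(X,Y) = -Σ p(x,y) log₂ p(x,y)
  p(0,0)=1/4: -0.2500 × log₂(0.2500) = 0.5000
  p(0,1)=1/4: -0.2500 × log₂(0.2500) = 0.5000
  p(1,0)=1/4: -0.2500 × log₂(0.2500) = 0.5000
  p(1,1)=1/4: -0.2500 × log₂(0.2500) = 0.5000
H(X,Y) = 2.0000 bits


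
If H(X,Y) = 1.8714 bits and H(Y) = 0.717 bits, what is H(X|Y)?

Chain rule: H(X,Y) = H(X|Y) + H(Y)
H(X|Y) = H(X,Y) - H(Y) = 1.8714 - 0.717 = 1.1544 bits


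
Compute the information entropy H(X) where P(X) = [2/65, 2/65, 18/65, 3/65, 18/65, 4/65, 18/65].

H(X) = -Σ p(x) log₂ p(x)
  -2/65 × log₂(2/65) = 0.1545
  -2/65 × log₂(2/65) = 0.1545
  -18/65 × log₂(18/65) = 0.5130
  -3/65 × log₂(3/65) = 0.2048
  -18/65 × log₂(18/65) = 0.5130
  -4/65 × log₂(4/65) = 0.2475
  -18/65 × log₂(18/65) = 0.5130
H(X) = 2.3004 bits


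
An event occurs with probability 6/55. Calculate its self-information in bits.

Information content I(x) = -log₂(p(x))
I = -log₂(6/55) = -log₂(0.1091)
I = 3.1964 bits


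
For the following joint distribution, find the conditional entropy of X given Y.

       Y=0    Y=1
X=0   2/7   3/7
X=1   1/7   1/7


H(X|Y) = Σ_y p(y) H(X|Y=y)
  p(Y=0) = 3/7, H(X|Y=0) = 0.9183
  p(Y=1) = 4/7, H(X|Y=1) = 0.8113
H(X|Y) = 0.4286×0.9183 + 0.5714×0.8113 = 0.8571 bits


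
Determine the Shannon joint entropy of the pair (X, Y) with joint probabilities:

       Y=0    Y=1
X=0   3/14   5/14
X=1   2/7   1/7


H(X,Y) = -Σ p(x,y) log₂ p(x,y)
  p(0,0)=3/14: -0.2143 × log₂(0.2143) = 0.4762
  p(0,1)=5/14: -0.3571 × log₂(0.3571) = 0.5305
  p(1,0)=2/7: -0.2857 × log₂(0.2857) = 0.5164
  p(1,1)=1/7: -0.1429 × log₂(0.1429) = 0.4011
H(X,Y) = 1.9242 bits


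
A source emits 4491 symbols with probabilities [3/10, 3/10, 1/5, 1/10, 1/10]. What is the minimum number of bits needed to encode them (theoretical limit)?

Entropy H = 2.1710 bits/symbol
Minimum bits = H × n = 2.1710 × 4491
= 9749.74 bits


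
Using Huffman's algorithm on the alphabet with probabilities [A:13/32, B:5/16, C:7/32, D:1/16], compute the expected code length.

Huffman tree construction:
Combine smallest probabilities repeatedly
Resulting codes:
  A: 0 (length 1)
  B: 11 (length 2)
  C: 101 (length 3)
  D: 100 (length 3)
Average length = Σ p(s) × length(s) = 1.8750 bits


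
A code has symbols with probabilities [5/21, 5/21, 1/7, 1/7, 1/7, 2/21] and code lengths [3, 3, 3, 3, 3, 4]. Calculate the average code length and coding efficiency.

Average length L = Σ p_i × l_i = 3.0952 bits
Entropy H = 2.5121 bits
Efficiency η = H/L × 100% = 81.16%


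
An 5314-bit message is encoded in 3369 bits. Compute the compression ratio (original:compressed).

Compression ratio = Original / Compressed
= 5314 / 3369 = 1.58:1


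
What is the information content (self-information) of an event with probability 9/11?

Information content I(x) = -log₂(p(x))
I = -log₂(9/11) = -log₂(0.8182)
I = 0.2895 bits


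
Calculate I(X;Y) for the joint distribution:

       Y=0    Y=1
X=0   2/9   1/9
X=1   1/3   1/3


H(X) = 0.9183, H(Y) = 0.9911, H(X,Y) = 1.8911
I(X;Y) = H(X) + H(Y) - H(X,Y) = 0.0183 bits


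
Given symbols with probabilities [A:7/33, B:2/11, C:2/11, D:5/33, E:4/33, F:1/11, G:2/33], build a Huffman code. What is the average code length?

Huffman tree construction:
Combine smallest probabilities repeatedly
Resulting codes:
  A: 01 (length 2)
  B: 111 (length 3)
  C: 00 (length 2)
  D: 101 (length 3)
  E: 100 (length 3)
  F: 1101 (length 4)
  G: 1100 (length 4)
Average length = Σ p(s) × length(s) = 2.7576 bits


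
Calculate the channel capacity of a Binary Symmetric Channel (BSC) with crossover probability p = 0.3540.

For BSC with error probability p:
C = 1 - H(p) where H(p) is binary entropy
H(0.3540) = -0.3540 × log₂(0.3540) - 0.6460 × log₂(0.6460)
H(p) = 0.9376
C = 1 - 0.9376 = 0.0624 bits/use


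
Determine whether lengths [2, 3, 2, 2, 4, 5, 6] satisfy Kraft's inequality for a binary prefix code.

Kraft inequality: Σ 2^(-l_i) ≤ 1 for prefix-free code
Calculating: 2^(-2) + 2^(-3) + 2^(-2) + 2^(-2) + 2^(-4) + 2^(-5) + 2^(-6)
= 0.25 + 0.125 + 0.25 + 0.25 + 0.0625 + 0.03125 + 0.015625
= 0.9844
Since 0.9844 ≤ 1, prefix-free code exists


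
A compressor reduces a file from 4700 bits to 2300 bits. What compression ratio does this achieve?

Compression ratio = Original / Compressed
= 4700 / 2300 = 2.04:1


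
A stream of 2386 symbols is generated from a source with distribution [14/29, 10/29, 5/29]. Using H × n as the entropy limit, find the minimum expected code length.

Entropy H = 1.4741 bits/symbol
Minimum bits = H × n = 1.4741 × 2386
= 3517.26 bits


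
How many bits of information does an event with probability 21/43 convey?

Information content I(x) = -log₂(p(x))
I = -log₂(21/43) = -log₂(0.4884)
I = 1.0339 bits


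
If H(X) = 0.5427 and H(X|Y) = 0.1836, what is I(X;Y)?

I(X;Y) = H(X) - H(X|Y)
I(X;Y) = 0.5427 - 0.1836 = 0.3591 bits


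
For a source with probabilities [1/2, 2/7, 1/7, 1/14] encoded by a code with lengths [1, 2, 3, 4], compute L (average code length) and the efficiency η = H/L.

Average length L = Σ p_i × l_i = 1.7857 bits
Entropy H = 1.6894 bits
Efficiency η = H/L × 100% = 94.61%


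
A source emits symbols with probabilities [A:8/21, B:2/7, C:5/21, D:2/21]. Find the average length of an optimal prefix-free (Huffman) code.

Huffman tree construction:
Combine smallest probabilities repeatedly
Resulting codes:
  A: 0 (length 1)
  B: 10 (length 2)
  C: 111 (length 3)
  D: 110 (length 3)
Average length = Σ p(s) × length(s) = 1.9524 bits


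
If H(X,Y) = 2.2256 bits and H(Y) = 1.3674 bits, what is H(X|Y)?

Chain rule: H(X,Y) = H(X|Y) + H(Y)
H(X|Y) = H(X,Y) - H(Y) = 2.2256 - 1.3674 = 0.8582 bits


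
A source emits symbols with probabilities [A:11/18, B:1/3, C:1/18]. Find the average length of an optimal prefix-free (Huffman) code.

Huffman tree construction:
Combine smallest probabilities repeatedly
Resulting codes:
  A: 1 (length 1)
  B: 01 (length 2)
  C: 00 (length 2)
Average length = Σ p(s) × length(s) = 1.3889 bits


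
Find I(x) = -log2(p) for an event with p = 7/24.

Information content I(x) = -log₂(p(x))
I = -log₂(7/24) = -log₂(0.2917)
I = 1.7776 bits


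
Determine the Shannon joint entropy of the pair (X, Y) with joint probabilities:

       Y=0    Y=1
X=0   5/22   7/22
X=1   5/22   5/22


H(X,Y) = -Σ p(x,y) log₂ p(x,y)
  p(0,0)=5/22: -0.2273 × log₂(0.2273) = 0.4858
  p(0,1)=7/22: -0.3182 × log₂(0.3182) = 0.5257
  p(1,0)=5/22: -0.2273 × log₂(0.2273) = 0.4858
  p(1,1)=5/22: -0.2273 × log₂(0.2273) = 0.4858
H(X,Y) = 1.9830 bits


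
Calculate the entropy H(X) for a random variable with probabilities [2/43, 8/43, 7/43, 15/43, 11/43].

H(X) = -Σ p(x) log₂ p(x)
  -2/43 × log₂(2/43) = 0.2059
  -8/43 × log₂(8/43) = 0.4514
  -7/43 × log₂(7/43) = 0.4263
  -15/43 × log₂(15/43) = 0.5300
  -11/43 × log₂(11/43) = 0.5031
H(X) = 2.1168 bits


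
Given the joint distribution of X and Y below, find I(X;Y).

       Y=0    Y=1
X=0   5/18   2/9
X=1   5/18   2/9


H(X) = 1.0000, H(Y) = 0.9911, H(X,Y) = 1.9911
I(X;Y) = H(X) + H(Y) - H(X,Y) = -0.0000 bits


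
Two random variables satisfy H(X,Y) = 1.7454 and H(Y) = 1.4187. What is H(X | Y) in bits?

Chain rule: H(X,Y) = H(X|Y) + H(Y)
H(X|Y) = H(X,Y) - H(Y) = 1.7454 - 1.4187 = 0.3267 bits


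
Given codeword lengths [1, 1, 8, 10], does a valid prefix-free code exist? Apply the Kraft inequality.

Kraft inequality: Σ 2^(-l_i) ≤ 1 for prefix-free code
Calculating: 2^(-1) + 2^(-1) + 2^(-8) + 2^(-10)
= 0.5 + 0.5 + 0.00390625 + 0.0009765625
= 1.0049
Since 1.0049 > 1, prefix-free code does not exist


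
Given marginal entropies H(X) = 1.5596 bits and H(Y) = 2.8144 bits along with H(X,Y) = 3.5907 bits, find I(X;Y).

I(X;Y) = H(X) + H(Y) - H(X,Y)
I(X;Y) = 1.5596 + 2.8144 - 3.5907 = 0.7833 bits


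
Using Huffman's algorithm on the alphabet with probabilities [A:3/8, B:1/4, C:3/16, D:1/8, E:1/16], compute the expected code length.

Huffman tree construction:
Combine smallest probabilities repeatedly
Resulting codes:
  A: 11 (length 2)
  B: 10 (length 2)
  C: 00 (length 2)
  D: 011 (length 3)
  E: 010 (length 3)
Average length = Σ p(s) × length(s) = 2.1875 bits


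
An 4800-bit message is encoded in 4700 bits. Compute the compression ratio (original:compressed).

Compression ratio = Original / Compressed
= 4800 / 4700 = 1.02:1


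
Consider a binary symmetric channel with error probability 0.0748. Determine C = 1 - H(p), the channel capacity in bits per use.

For BSC with error probability p:
C = 1 - H(p) where H(p) is binary entropy
H(0.0748) = -0.0748 × log₂(0.0748) - 0.9252 × log₂(0.9252)
H(p) = 0.3836
C = 1 - 0.3836 = 0.6164 bits/use
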